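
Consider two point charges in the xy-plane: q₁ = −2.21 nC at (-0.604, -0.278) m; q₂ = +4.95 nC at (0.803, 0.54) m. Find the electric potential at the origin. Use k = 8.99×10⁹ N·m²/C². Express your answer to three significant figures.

16.1 V

The total potential is the scalar sum of each charge's contribution, V = Σ kqᵢ/rᵢ.
Distances from the field point to each charge: r₁ = 0.665 m, r₂ = 0.968 m.
V = k[(-2.21×10⁻⁹)/(0.665) + (4.95×10⁻⁹)/(0.968)] = 16.1 V.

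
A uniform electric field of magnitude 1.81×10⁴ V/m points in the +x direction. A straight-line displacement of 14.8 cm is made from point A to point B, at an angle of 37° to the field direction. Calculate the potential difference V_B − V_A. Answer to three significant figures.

-2140 V

Only the component of displacement along E changes the potential: ΔV = −E·d·cosθ.
ΔV = −(1.81×10⁴ V/m)(0.148 m)cos37° = -2140 V.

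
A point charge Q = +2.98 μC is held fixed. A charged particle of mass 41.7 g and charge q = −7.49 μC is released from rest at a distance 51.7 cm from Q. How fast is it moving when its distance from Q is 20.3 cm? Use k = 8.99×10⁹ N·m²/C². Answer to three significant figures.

5.37 m/s

Only the electrostatic force acts, so mechanical energy is conserved: ½mv² = U₁ − U₂ = kQq(1/r₁ − 1/r₂).
U₁ − U₂ = (8.99×10⁹ N·m²/C²)(2.98×10⁻⁶ C)(-7.49×10⁻⁶ C)(1/0.517 − 1/0.203) = 0.600 J.
v = √(2·0.600/0.0417) = 5.37 m/s.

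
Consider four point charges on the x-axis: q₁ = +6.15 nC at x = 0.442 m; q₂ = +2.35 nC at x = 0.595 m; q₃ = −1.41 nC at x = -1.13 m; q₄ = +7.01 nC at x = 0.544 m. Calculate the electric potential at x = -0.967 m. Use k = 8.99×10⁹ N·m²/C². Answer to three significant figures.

16.7 V

The total potential is the scalar sum of each charge's contribution, V = Σ kqᵢ/rᵢ.
Distances from the field point to each charge: r₁ = 1.41 m, r₂ = 1.56 m, r₃ = 0.163 m, r₄ = 1.51 m.
V = k[(6.15×10⁻⁹)/(1.41) + (2.35×10⁻⁹)/(1.56) + (-1.41×10⁻⁹)/(0.163) + (7.01×10⁻⁹)/(1.51)] = 16.7 V.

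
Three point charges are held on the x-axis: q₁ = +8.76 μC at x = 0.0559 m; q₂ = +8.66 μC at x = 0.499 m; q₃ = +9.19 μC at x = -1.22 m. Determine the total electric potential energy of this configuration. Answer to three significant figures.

2.52 J

The assembly work is the sum of pairwise potential energies, U = Σ_{i<j} kqᵢqⱼ/rᵢⱼ.
Pair separations: r₁₂ = 0.443 m, r₁₃ = 1.28 m, r₂₃ = 1.72 m.
U = (1.54) + (0.567) + (0.416) = 2.52 J.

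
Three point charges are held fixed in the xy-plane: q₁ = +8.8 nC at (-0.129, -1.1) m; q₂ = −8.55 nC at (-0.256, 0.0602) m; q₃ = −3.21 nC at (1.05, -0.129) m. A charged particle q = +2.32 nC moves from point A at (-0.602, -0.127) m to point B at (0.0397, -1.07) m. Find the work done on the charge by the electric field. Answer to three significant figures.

-1.19×10⁻⁶ J

The work done by the electric force is W_field = −ΔU = −q(V_B − V_A) = q(V_A − V_B).
At A: distances to the source charges are 1.08 m, 0.393 m, 1.65 m; V_A = Σ kqᵢ/rᵢ = -140 V.
At B: distances to the source charges are 0.171 m, 1.17 m, 1.38 m; V_B = Σ kqᵢ/rᵢ = 375 V.
ΔV = V_B − V_A = 515 V.
W_field = −qΔV = −(2.32×10⁻⁹ C)(515 V) = -1.19×10⁻⁶ J.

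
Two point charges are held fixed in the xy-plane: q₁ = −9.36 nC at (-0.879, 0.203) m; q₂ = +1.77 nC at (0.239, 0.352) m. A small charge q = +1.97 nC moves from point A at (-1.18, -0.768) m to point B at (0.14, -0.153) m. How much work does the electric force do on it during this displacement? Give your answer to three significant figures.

The work done by the electric force is W_field = −ΔU = −q(V_B − V_A) = q(V_A − V_B).
At A: distances to the source charges are 1.02 m, 1.81 m; V_A = Σ kqᵢ/rᵢ = -74.0 V.
At B: distances to the source charges are 1.08 m, 0.515 m; V_B = Σ kqᵢ/rᵢ = -47.0 V.
ΔV = V_B − V_A = 26.9 V.
W_field = −qΔV = −(1.97×10⁻⁹ C)(26.9 V) = -5.31×10⁻⁸ J.

-5.31×10⁻⁸ J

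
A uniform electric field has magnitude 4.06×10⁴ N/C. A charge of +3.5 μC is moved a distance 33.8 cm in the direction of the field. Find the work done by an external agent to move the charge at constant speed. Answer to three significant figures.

-0.0480 J

The potential change for a displacement 33.8 cm in the direction of the field is ΔV = −Ed = -1.37×10⁴ V.
W_ext = qΔV = -0.0480 J.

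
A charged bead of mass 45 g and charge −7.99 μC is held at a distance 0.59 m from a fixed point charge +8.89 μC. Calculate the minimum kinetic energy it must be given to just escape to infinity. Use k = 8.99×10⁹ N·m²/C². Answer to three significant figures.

1.08 J

To just escape, total mechanical energy must reach zero at infinity: ½mv²_min + U = 0, so ½mv²_min = −U = |kQq|/r.
|U| = |kQq|/r = (8.99×10⁹ N·m²/C²)(8.89×10⁻⁶)(7.99×10⁻⁶)/(0.590) = 1.08 J.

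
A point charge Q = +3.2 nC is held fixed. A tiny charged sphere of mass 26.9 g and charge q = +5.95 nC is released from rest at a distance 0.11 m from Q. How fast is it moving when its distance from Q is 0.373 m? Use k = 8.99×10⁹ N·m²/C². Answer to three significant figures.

Only the electrostatic force acts, so mechanical energy is conserved: ½mv² = U₁ − U₂ = kQq(1/r₁ − 1/r₂).
U₁ − U₂ = (8.99×10⁹ N·m²/C²)(3.20×10⁻⁹ C)(5.95×10⁻⁹ C)(1/0.110 − 1/0.373) = 1.10×10⁻⁶ J.
v = √(2·1.10×10⁻⁶/0.0269) = 9.03×10⁻³ m/s.

9.03×10⁻³ m/s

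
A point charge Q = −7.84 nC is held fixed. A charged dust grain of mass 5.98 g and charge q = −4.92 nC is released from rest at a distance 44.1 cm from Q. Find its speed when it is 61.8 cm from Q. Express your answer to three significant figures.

8.68×10⁻³ m/s

Only the electrostatic force acts, so mechanical energy is conserved: ½mv² = U₁ − U₂ = kQq(1/r₁ − 1/r₂).
U₁ − U₂ = (8.99×10⁹ N·m²/C²)(-7.84×10⁻⁹ C)(-4.92×10⁻⁹ C)(1/0.441 − 1/0.618) = 2.25×10⁻⁷ J.
v = √(2·2.25×10⁻⁷/5.98×10⁻³) = 8.68×10⁻³ m/s.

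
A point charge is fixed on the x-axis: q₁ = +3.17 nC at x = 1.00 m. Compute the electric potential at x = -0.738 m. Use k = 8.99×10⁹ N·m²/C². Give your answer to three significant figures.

16.4 V

Electric potential is a scalar, so the contributions from each charge add algebraically: V = Σ kqᵢ/rᵢ.
V = k[(3.17×10⁻⁹)/(1.74)] = 16.4 V.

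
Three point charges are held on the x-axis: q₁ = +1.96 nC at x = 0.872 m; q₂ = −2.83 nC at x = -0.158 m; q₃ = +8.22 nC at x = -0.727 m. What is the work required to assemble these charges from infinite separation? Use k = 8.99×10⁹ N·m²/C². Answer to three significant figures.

The work to assemble the configuration equals its total potential energy, U = Σ kqᵢqⱼ/rᵢⱼ over all pairs.
Pair separations: r₁₂ = 1.03 m, r₁₃ = 1.60 m, r₂₃ = 0.569 m.
U = (-4.84×10⁻⁸) + (9.06×10⁻⁸) + (-3.68×10⁻⁷) = -3.25×10⁻⁷ J.

-3.25×10⁻⁷ J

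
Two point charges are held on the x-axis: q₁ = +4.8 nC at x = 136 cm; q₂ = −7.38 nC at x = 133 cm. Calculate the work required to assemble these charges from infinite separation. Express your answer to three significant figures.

-1.06×10⁻⁵ J

The assembly work is the sum of pairwise potential energies, U = Σ_{i<j} kqᵢqⱼ/rᵢⱼ.
Pair separations: r₁₂ = 0.0300 m.
U = (-1.06×10⁻⁵) = -1.06×10⁻⁵ J.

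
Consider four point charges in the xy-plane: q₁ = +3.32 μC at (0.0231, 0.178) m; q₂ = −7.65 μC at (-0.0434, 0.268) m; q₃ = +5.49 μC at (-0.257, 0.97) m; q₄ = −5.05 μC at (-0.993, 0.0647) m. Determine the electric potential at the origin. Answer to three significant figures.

-8.35×10⁴ V

Electric potential is a scalar, so the contributions from each charge add algebraically: V = Σ kqᵢ/rᵢ.
Distances from the field point to each charge: r₁ = 0.179 m, r₂ = 0.271 m, r₃ = 1.00 m, r₄ = 0.995 m.
V = k[(3.32×10⁻⁶)/(0.179) + (-7.65×10⁻⁶)/(0.271) + (5.49×10⁻⁶)/(1.00) + (-5.05×10⁻⁶)/(0.995)] = -8.35×10⁴ V.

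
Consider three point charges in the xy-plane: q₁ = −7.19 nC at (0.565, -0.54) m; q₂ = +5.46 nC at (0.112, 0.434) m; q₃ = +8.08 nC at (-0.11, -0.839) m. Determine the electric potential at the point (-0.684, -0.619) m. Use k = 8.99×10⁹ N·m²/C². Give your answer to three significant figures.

104 V

The total potential is the scalar sum of each charge's contribution, V = Σ kqᵢ/rᵢ.
Distances from the field point to each charge: r₁ = 1.25 m, r₂ = 1.32 m, r₃ = 0.615 m.
V = k[(-7.19×10⁻⁹)/(1.25) + (5.46×10⁻⁹)/(1.32) + (8.08×10⁻⁹)/(0.615)] = 104 V.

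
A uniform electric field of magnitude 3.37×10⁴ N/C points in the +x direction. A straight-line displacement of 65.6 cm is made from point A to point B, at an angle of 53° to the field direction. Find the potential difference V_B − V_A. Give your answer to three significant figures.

-1.33×10⁴ V

Only the component of displacement along E changes the potential: ΔV = −E·d·cosθ.
ΔV = −(3.37×10⁴ V/m)(0.656 m)cos53° = -1.33×10⁴ V.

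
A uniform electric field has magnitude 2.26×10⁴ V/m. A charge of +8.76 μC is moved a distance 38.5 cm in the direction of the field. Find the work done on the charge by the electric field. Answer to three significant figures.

The potential change for a displacement 38.5 cm in the direction of the field is ΔV = −Ed = -8700 V.
W_field = −qΔV = 0.0762 J.

0.0762 J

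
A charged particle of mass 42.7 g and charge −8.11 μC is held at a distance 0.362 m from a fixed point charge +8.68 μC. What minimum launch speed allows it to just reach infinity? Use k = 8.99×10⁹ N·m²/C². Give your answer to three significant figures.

9.05 m/s

To just escape, total mechanical energy must reach zero at infinity: ½mv²_min + U = 0, so ½mv²_min = −U = |kQq|/r.
|U| = |kQq|/r = (8.99×10⁹ N·m²/C²)(8.68×10⁻⁶)(8.11×10⁻⁶)/(0.362) = 1.75 J.
v_min = √(2|U|/m) = √(2·1.75/0.0427) = 9.05 m/s.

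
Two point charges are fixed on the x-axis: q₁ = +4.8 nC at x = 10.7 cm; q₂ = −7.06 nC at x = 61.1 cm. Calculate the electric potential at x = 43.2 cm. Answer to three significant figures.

-222 V

The total potential is the scalar sum of each charge's contribution, V = Σ kqᵢ/rᵢ.
Distances from the field point to each charge: r₁ = 0.325 m, r₂ = 0.179 m.
V = k[(4.80×10⁻⁹)/(0.325) + (-7.06×10⁻⁹)/(0.179)] = -222 V.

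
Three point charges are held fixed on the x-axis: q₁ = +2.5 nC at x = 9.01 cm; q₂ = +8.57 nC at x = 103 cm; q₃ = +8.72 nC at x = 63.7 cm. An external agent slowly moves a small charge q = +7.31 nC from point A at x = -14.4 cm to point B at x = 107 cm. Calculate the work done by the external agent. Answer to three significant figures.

For quasistatic motion the external work equals the change in potential energy: W_ext = qΔV = q(V_B − V_A).
At A: distances to the source charges are 0.234 m, 1.17 m, 0.781 m; V_A = Σ kqᵢ/rᵢ = 262 V.
At B: distances to the source charges are 0.980 m, 0.0400 m, 0.433 m; V_B = Σ kqᵢ/rᵢ = 2130 V.
ΔV = V_B − V_A = 1870 V.
W_ext = qΔV = (7.31×10⁻⁹ C)(1870 V) = 1.37×10⁻⁵ J.

1.37×10⁻⁵ J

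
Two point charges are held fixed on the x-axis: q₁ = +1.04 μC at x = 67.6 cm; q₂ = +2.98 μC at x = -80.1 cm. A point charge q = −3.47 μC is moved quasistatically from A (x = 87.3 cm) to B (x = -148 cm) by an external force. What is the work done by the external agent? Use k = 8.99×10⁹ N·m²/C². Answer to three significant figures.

For quasistatic motion the external work equals the change in potential energy: W_ext = qΔV = q(V_B − V_A).
At A: distances to the source charges are 0.197 m, 1.67 m; V_A = Σ kqᵢ/rᵢ = 6.35×10⁴ V.
At B: distances to the source charges are 2.16 m, 0.679 m; V_B = Σ kqᵢ/rᵢ = 4.38×10⁴ V.
ΔV = V_B − V_A = -1.97×10⁴ V.
W_ext = qΔV = (-3.47×10⁻⁶ C)(-1.97×10⁴ V) = 0.0683 J.

0.0683 J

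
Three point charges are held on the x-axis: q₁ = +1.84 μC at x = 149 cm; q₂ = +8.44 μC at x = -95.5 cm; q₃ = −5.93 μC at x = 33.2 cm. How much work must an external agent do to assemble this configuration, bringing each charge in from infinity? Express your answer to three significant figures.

-0.377 J

The assembly work is the sum of pairwise potential energies, U = Σ_{i<j} kqᵢqⱼ/rᵢⱼ.
Pair separations: r₁₂ = 2.44 m, r₁₃ = 1.16 m, r₂₃ = 1.29 m.
U = (0.0571) + (-0.0847) + (-0.350) = -0.377 J.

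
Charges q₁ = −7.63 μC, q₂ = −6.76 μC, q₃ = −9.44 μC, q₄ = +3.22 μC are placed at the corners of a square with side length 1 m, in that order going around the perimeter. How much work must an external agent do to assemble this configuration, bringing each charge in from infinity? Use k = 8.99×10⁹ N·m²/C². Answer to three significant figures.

0.863 J

The assembly work is the sum of pairwise potential energies, U = Σ_{i<j} kqᵢqⱼ/rᵢⱼ.
The four side pairs have separation 1.00 m and the two diagonal pairs 1.41 m.
Summing all 6 pair terms gives U = 0.863 J.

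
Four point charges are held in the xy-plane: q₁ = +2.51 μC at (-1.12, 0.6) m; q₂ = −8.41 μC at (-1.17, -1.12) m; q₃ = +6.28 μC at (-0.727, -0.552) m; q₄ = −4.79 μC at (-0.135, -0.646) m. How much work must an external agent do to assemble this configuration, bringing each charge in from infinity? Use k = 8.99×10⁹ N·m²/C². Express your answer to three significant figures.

The assembly work is the sum of pairwise potential energies, U = Σ_{i<j} kqᵢqⱼ/rᵢⱼ.
Pair separations: r₁₂ = 1.72 m, r₁₃ = 1.22 m, r₁₄ = 1.59 m, r₂₃ = 0.720 m, r₂₄ = 1.14 m, r₃₄ = 0.599 m.
Summing all 6 pair terms gives U = -0.854 J.

-0.854 J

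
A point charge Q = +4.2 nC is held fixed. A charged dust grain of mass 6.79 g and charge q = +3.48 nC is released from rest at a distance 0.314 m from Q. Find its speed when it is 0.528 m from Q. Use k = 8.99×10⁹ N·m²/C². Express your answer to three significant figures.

Only the electrostatic force acts, so mechanical energy is conserved: ½mv² = U₁ − U₂ = kQq(1/r₁ − 1/r₂).
U₁ − U₂ = (8.99×10⁹ N·m²/C²)(4.20×10⁻⁹ C)(3.48×10⁻⁹ C)(1/0.314 − 1/0.528) = 1.70×10⁻⁷ J.
v = √(2·1.70×10⁻⁷/6.79×10⁻³) = 7.07×10⁻³ m/s.

7.07×10⁻³ m/s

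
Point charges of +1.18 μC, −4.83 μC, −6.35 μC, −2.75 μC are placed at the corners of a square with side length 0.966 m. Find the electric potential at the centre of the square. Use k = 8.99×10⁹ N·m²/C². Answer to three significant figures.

Electric potential is a scalar, so the contributions from each charge add algebraically: V = Σ kqᵢ/rᵢ.
The distance from each corner to the centre is a√2/2 = 0.683 m.
V = k[(1.18×10⁻⁶)/(0.683) + (-4.83×10⁻⁶)/(0.683) + (-6.35×10⁻⁶)/(0.683) + (-2.75×10⁻⁶)/(0.683)] = -1.68×10⁵ V.

-1.68×10⁵ V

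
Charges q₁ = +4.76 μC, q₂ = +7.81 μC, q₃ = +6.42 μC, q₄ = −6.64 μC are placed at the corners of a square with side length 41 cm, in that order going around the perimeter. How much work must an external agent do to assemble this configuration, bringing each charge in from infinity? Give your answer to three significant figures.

-0.0434 J

The work to assemble the configuration equals its total potential energy, U = Σ kqᵢqⱼ/rᵢⱼ over all pairs.
The four side pairs have separation 0.410 m and the two diagonal pairs 0.580 m.
Summing all 6 pair terms gives U = -0.0434 J.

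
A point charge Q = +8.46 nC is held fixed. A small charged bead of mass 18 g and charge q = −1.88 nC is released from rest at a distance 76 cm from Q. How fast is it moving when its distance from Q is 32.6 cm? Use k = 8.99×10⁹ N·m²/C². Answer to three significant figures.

5.28×10⁻³ m/s

Only the electrostatic force acts, so mechanical energy is conserved: ½mv² = U₁ − U₂ = kQq(1/r₁ − 1/r₂).
U₁ − U₂ = (8.99×10⁹ N·m²/C²)(8.46×10⁻⁹ C)(-1.88×10⁻⁹ C)(1/0.760 − 1/0.326) = 2.50×10⁻⁷ J.
v = √(2·2.50×10⁻⁷/0.0180) = 5.28×10⁻³ m/s.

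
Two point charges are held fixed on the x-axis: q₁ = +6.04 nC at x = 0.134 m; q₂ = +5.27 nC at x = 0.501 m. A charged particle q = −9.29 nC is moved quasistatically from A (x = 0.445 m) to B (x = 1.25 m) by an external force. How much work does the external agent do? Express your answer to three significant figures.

8.44×10⁻⁶ J

For quasistatic motion the external work equals the change in potential energy: W_ext = qΔV = q(V_B − V_A).
At A: distances to the source charges are 0.311 m, 0.0560 m; V_A = Σ kqᵢ/rᵢ = 1020 V.
At B: distances to the source charges are 1.12 m, 0.749 m; V_B = Σ kqᵢ/rᵢ = 112 V.
ΔV = V_B − V_A = -909 V.
W_ext = qΔV = (-9.29×10⁻⁹ C)(-909 V) = 8.44×10⁻⁶ J.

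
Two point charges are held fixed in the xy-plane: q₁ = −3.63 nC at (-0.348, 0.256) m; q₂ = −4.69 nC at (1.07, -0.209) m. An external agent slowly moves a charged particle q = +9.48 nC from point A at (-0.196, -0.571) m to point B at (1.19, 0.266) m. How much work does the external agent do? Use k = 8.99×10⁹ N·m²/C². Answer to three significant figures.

For quasistatic motion the external work equals the change in potential energy: W_ext = qΔV = q(V_B − V_A).
At A: distances to the source charges are 0.841 m, 1.32 m; V_A = Σ kqᵢ/rᵢ = -70.8 V.
At B: distances to the source charges are 1.54 m, 0.490 m; V_B = Σ kqᵢ/rᵢ = -107 V.
ΔV = V_B − V_A = -36.4 V.
W_ext = qΔV = (9.48×10⁻⁹ C)(-36.4 V) = -3.46×10⁻⁷ J.

-3.46×10⁻⁷ J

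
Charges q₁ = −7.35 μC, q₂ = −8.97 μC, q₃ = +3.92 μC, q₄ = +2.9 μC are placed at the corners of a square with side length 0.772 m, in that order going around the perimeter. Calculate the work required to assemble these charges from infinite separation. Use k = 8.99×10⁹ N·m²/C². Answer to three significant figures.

-0.209 J

The work to assemble the configuration equals its total potential energy, U = Σ kqᵢqⱼ/rᵢⱼ over all pairs.
The four side pairs have separation 0.772 m and the two diagonal pairs 1.09 m.
Summing all 6 pair terms gives U = -0.209 J.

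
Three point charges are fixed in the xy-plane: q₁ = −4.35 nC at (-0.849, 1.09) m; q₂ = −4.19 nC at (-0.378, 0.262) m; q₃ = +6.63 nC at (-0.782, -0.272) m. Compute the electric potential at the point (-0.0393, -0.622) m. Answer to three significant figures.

Electric potential is a scalar, so the contributions from each charge add algebraically: V = Σ kqᵢ/rᵢ.
Distances from the field point to each charge: r₁ = 1.89 m, r₂ = 0.947 m, r₃ = 0.821 m.
V = k[(-4.35×10⁻⁹)/(1.89) + (-4.19×10⁻⁹)/(0.947) + (6.63×10⁻⁹)/(0.821)] = 12.2 V.

12.2 V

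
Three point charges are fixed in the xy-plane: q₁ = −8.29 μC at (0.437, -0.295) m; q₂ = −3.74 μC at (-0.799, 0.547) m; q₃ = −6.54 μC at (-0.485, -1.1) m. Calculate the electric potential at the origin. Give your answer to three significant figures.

-2.25×10⁵ V

Electric potential is a scalar, so the contributions from each charge add algebraically: V = Σ kqᵢ/rᵢ.
Distances from the field point to each charge: r₁ = 0.527 m, r₂ = 0.968 m, r₃ = 1.20 m.
V = k[(-8.29×10⁻⁶)/(0.527) + (-3.74×10⁻⁶)/(0.968) + (-6.54×10⁻⁶)/(1.20)] = -2.25×10⁵ V.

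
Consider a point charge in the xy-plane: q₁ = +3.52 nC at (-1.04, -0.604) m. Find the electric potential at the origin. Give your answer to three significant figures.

26.3 V

Electric potential is a scalar, so the contributions from each charge add algebraically: V = Σ kqᵢ/rᵢ.
Distances from the field point to each charge: r₁ = 1.20 m.
V = k[(3.52×10⁻⁹)/(1.20)] = 26.3 V.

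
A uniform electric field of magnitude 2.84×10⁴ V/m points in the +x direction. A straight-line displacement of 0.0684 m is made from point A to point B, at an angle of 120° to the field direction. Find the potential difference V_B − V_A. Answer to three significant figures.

971 V

Only the component of displacement along E changes the potential: ΔV = −E·d·cosθ.
ΔV = −(2.84×10⁴ V/m)(0.0684 m)cos120° = 971 V.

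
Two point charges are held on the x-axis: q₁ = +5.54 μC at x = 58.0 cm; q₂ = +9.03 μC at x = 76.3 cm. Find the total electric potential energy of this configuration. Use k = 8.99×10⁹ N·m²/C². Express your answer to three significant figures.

2.46 J

The work to assemble the configuration equals its total potential energy, U = Σ kqᵢqⱼ/rᵢⱼ over all pairs.
Pair separations: r₁₂ = 0.183 m.
U = (2.46) = 2.46 J.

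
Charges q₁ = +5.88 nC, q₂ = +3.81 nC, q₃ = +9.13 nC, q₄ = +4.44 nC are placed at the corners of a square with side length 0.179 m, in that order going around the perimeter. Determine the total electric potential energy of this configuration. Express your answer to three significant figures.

8.73×10⁻⁶ J

The work to assemble the configuration equals its total potential energy, U = Σ kqᵢqⱼ/rᵢⱼ over all pairs.
The four side pairs have separation 0.179 m and the two diagonal pairs 0.253 m.
Summing all 6 pair terms gives U = 8.73×10⁻⁶ J.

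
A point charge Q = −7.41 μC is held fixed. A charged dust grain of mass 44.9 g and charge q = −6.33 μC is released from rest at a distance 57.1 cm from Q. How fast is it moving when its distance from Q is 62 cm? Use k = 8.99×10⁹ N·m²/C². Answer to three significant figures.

Only the electrostatic force acts, so mechanical energy is conserved: ½mv² = U₁ − U₂ = kQq(1/r₁ − 1/r₂).
U₁ − U₂ = (8.99×10⁹ N·m²/C²)(-7.41×10⁻⁶ C)(-6.33×10⁻⁶ C)(1/0.571 − 1/0.620) = 0.0584 J.
v = √(2·0.0584/0.0449) = 1.61 m/s.

1.61 m/s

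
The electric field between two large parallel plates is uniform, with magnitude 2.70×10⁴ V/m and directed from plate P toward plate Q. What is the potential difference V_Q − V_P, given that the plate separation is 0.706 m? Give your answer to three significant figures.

In a uniform field, potential decreases in the direction of E: ΔV = −E·d for a displacement d parallel to E.
Going from P to Q is a displacement of 0.706 m along the field, so V_Q − V_P = −Ed = -1.91×10⁴ V.

-1.91×10⁴ V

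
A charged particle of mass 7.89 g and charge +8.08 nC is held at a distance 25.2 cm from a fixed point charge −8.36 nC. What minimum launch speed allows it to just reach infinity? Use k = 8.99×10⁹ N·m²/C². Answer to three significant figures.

To just escape, total mechanical energy must reach zero at infinity: ½mv²_min + U = 0, so ½mv²_min = −U = |kQq|/r.
|U| = |kQq|/r = (8.99×10⁹ N·m²/C²)(8.36×10⁻⁹)(8.08×10⁻⁹)/(0.252) = 2.41×10⁻⁶ J.
v_min = √(2|U|/m) = √(2·2.41×10⁻⁶/7.89×10⁻³) = 0.0247 m/s.

0.0247 m/s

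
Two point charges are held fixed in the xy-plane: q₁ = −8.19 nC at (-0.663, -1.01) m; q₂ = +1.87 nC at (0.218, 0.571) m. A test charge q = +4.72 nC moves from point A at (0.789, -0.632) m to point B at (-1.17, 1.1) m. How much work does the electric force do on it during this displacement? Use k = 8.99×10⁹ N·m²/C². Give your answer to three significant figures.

The work done by the electric force is W_field = −ΔU = −q(V_B − V_A) = q(V_A − V_B).
At A: distances to the source charges are 1.50 m, 1.33 m; V_A = Σ kqᵢ/rᵢ = -36.4 V.
At B: distances to the source charges are 2.17 m, 1.49 m; V_B = Σ kqᵢ/rᵢ = -22.6 V.
ΔV = V_B − V_A = 13.8 V.
W_field = −qΔV = −(4.72×10⁻⁹ C)(13.8 V) = -6.53×10⁻⁸ J.

-6.53×10⁻⁸ J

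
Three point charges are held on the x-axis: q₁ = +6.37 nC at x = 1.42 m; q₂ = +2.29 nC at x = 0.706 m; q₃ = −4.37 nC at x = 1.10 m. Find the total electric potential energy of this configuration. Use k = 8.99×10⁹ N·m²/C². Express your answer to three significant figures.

-8.27×10⁻⁷ J

The assembly work is the sum of pairwise potential energies, U = Σ_{i<j} kqᵢqⱼ/rᵢⱼ.
Pair separations: r₁₂ = 0.714 m, r₁₃ = 0.320 m, r₂₃ = 0.394 m.
U = (1.84×10⁻⁷) + (-7.82×10⁻⁷) + (-2.28×10⁻⁷) = -8.27×10⁻⁷ J.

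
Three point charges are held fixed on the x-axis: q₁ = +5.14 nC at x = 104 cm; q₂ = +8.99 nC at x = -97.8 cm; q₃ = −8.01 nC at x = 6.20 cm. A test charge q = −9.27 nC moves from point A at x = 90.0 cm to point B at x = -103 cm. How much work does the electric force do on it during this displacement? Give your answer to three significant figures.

The work done by the electric force is W_field = −ΔU = −q(V_B − V_A) = q(V_A − V_B).
At A: distances to the source charges are 0.140 m, 1.88 m, 0.838 m; V_A = Σ kqᵢ/rᵢ = 287 V.
At B: distances to the source charges are 2.07 m, 0.0520 m, 1.09 m; V_B = Σ kqᵢ/rᵢ = 1510 V.
ΔV = V_B − V_A = 1220 V.
W_field = −qΔV = −(-9.27×10⁻⁹ C)(1220 V) = 1.13×10⁻⁵ J.

1.13×10⁻⁵ J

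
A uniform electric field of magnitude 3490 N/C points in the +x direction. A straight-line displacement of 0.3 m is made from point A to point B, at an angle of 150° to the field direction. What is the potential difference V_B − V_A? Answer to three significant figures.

Only the component of displacement along E changes the potential: ΔV = −E·d·cosθ.
ΔV = −(3490 V/m)(0.300 m)cos150° = 907 V.

907 V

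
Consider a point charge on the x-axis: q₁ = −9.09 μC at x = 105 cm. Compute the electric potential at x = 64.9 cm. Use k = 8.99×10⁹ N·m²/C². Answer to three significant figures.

-2.04×10⁵ V

Electric potential is a scalar, so the contributions from each charge add algebraically: V = Σ kqᵢ/rᵢ.
V = k[(-9.09×10⁻⁶)/(0.401)] = -2.04×10⁵ V.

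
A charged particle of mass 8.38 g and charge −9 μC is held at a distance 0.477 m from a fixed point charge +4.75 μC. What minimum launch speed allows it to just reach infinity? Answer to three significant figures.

13.9 m/s

To just escape, total mechanical energy must reach zero at infinity: ½mv²_min + U = 0, so ½mv²_min = −U = |kQq|/r.
|U| = |kQq|/r = (8.99×10⁹ N·m²/C²)(4.75×10⁻⁶)(9.00×10⁻⁶)/(0.477) = 0.806 J.
v_min = √(2|U|/m) = √(2·0.806/8.38×10⁻³) = 13.9 m/s.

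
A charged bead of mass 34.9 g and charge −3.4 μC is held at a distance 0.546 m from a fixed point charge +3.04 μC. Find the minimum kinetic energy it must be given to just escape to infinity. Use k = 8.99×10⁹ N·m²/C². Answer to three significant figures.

To just escape, total mechanical energy must reach zero at infinity: ½mv²_min + U = 0, so ½mv²_min = −U = |kQq|/r.
|U| = |kQq|/r = (8.99×10⁹ N·m²/C²)(3.04×10⁻⁶)(3.40×10⁻⁶)/(0.546) = 0.170 J.

0.170 J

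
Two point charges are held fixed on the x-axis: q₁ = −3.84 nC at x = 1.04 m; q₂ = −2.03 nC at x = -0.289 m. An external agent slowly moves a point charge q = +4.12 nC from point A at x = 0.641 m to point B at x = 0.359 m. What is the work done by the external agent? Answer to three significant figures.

1.12×10⁻⁷ J

For quasistatic motion the external work equals the change in potential energy: W_ext = qΔV = q(V_B − V_A).
At A: distances to the source charges are 0.399 m, 0.930 m; V_A = Σ kqᵢ/rᵢ = -106 V.
At B: distances to the source charges are 0.681 m, 0.648 m; V_B = Σ kqᵢ/rᵢ = -78.9 V.
ΔV = V_B − V_A = 27.3 V.
W_ext = qΔV = (4.12×10⁻⁹ C)(27.3 V) = 1.12×10⁻⁷ J.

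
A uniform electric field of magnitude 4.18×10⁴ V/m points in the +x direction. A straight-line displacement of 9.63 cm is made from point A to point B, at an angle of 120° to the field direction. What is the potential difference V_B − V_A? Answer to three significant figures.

2010 V

Only the component of displacement along E changes the potential: ΔV = −E·d·cosθ.
ΔV = −(4.18×10⁴ V/m)(0.0963 m)cos120° = 2010 V.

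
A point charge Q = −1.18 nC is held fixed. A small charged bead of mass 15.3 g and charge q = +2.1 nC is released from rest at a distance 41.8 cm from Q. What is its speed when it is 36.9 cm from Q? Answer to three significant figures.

9.62×10⁻⁴ m/s

Only the electrostatic force acts, so mechanical energy is conserved: ½mv² = U₁ − U₂ = kQq(1/r₁ − 1/r₂).
U₁ − U₂ = (8.99×10⁹ N·m²/C²)(-1.18×10⁻⁹ C)(2.10×10⁻⁹ C)(1/0.418 − 1/0.369) = 7.08×10⁻⁹ J.
v = √(2·7.08×10⁻⁹/0.0153) = 9.62×10⁻⁴ m/s.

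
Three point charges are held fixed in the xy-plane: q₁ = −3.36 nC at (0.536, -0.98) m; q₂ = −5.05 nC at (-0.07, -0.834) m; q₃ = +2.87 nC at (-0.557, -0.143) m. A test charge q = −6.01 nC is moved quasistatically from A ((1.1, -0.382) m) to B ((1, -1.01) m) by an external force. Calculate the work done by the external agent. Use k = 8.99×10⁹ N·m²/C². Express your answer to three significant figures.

2.09×10⁻⁷ J

For quasistatic motion the external work equals the change in potential energy: W_ext = qΔV = q(V_B − V_A).
At A: distances to the source charges are 0.822 m, 1.25 m, 1.67 m; V_A = Σ kqᵢ/rᵢ = -57.5 V.
At B: distances to the source charges are 0.465 m, 1.08 m, 1.78 m; V_B = Σ kqᵢ/rᵢ = -92.4 V.
ΔV = V_B − V_A = -34.8 V.
W_ext = qΔV = (-6.01×10⁻⁹ C)(-34.8 V) = 2.09×10⁻⁷ J.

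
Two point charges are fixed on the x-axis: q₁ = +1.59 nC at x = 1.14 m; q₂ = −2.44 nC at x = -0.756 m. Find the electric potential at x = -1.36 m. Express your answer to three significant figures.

-30.6 V

Electric potential is a scalar, so the contributions from each charge add algebraically: V = Σ kqᵢ/rᵢ.
Distances from the field point to each charge: r₁ = 2.50 m, r₂ = 0.604 m.
V = k[(1.59×10⁻⁹)/(2.50) + (-2.44×10⁻⁹)/(0.604)] = -30.6 V.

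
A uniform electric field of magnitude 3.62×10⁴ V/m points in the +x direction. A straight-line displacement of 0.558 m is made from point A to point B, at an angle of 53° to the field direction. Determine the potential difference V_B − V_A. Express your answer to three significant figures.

-1.22×10⁴ V

Only the component of displacement along E changes the potential: ΔV = −E·d·cosθ.
ΔV = −(3.62×10⁴ V/m)(0.558 m)cos53° = -1.22×10⁴ V.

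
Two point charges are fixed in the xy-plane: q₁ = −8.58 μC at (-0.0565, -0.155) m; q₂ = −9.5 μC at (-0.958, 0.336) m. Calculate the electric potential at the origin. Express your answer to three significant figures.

-5.52×10⁵ V

The total potential is the scalar sum of each charge's contribution, V = Σ kqᵢ/rᵢ.
Distances from the field point to each charge: r₁ = 0.165 m, r₂ = 1.02 m.
V = k[(-8.58×10⁻⁶)/(0.165) + (-9.50×10⁻⁶)/(1.02)] = -5.52×10⁵ V.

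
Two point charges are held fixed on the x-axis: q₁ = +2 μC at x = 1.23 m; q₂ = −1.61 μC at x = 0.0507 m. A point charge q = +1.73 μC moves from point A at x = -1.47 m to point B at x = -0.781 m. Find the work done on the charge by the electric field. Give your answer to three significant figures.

9.69×10⁻³ J

The work done by the electric force is W_field = −ΔU = −q(V_B − V_A) = q(V_A − V_B).
At A: distances to the source charges are 2.70 m, 1.52 m; V_A = Σ kqᵢ/rᵢ = -2860 V.
At B: distances to the source charges are 2.01 m, 0.832 m; V_B = Σ kqᵢ/rᵢ = -8460 V.
ΔV = V_B − V_A = -5600 V.
W_field = −qΔV = −(1.73×10⁻⁶ C)(-5600 V) = 9.69×10⁻³ J.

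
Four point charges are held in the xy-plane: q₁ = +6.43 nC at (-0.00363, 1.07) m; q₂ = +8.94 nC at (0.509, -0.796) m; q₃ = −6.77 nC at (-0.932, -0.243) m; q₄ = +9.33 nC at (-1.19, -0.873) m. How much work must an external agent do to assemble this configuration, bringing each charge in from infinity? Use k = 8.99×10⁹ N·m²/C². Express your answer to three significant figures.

The assembly work is the sum of pairwise potential energies, U = Σ_{i<j} kqᵢqⱼ/rᵢⱼ.
Pair separations: r₁₂ = 1.94 m, r₁₃ = 1.61 m, r₁₄ = 2.28 m, r₂₃ = 1.54 m, r₂₄ = 1.70 m, r₃₄ = 0.681 m.
Summing all 6 pair terms gives U = -4.85×10⁻⁷ J.

-4.85×10⁻⁷ J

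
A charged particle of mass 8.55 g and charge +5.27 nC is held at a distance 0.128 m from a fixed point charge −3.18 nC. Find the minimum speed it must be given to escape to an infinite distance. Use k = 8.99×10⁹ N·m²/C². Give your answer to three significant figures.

To just escape, total mechanical energy must reach zero at infinity: ½mv²_min + U = 0, so ½mv²_min = −U = |kQq|/r.
|U| = |kQq|/r = (8.99×10⁹ N·m²/C²)(3.18×10⁻⁹)(5.27×10⁻⁹)/(0.128) = 1.18×10⁻⁶ J.
v_min = √(2|U|/m) = √(2·1.18×10⁻⁶/8.55×10⁻³) = 0.0166 m/s.

0.0166 m/s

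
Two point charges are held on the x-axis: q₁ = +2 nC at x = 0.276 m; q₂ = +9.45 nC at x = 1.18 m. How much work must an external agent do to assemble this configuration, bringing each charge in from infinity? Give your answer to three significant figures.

1.88×10⁻⁷ J

The assembly work is the sum of pairwise potential energies, U = Σ_{i<j} kqᵢqⱼ/rᵢⱼ.
Pair separations: r₁₂ = 0.904 m.
U = (1.88×10⁻⁷) = 1.88×10⁻⁷ J.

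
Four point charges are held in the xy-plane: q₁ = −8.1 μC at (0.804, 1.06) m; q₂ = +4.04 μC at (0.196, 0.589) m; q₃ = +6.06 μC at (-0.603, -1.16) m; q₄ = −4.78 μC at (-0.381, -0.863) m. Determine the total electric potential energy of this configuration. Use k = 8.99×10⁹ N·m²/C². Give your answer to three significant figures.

The work to assemble the configuration equals its total potential energy, U = Σ kqᵢqⱼ/rᵢⱼ over all pairs.
Pair separations: r₁₂ = 0.769 m, r₁₃ = 2.63 m, r₁₄ = 2.26 m, r₂₃ = 1.92 m, r₂₄ = 1.56 m, r₃₄ = 0.371 m.
Summing all 6 pair terms gives U = -1.10 J.

-1.10 J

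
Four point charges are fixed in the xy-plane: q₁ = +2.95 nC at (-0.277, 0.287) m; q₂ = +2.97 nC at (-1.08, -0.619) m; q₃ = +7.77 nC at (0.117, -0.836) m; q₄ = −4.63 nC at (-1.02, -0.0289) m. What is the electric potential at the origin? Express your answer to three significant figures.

130 V

Electric potential is a scalar, so the contributions from each charge add algebraically: V = Σ kqᵢ/rᵢ.
Distances from the field point to each charge: r₁ = 0.399 m, r₂ = 1.24 m, r₃ = 0.844 m, r₄ = 1.02 m.
V = k[(2.95×10⁻⁹)/(0.399) + (2.97×10⁻⁹)/(1.24) + (7.77×10⁻⁹)/(0.844) + (-4.63×10⁻⁹)/(1.02)] = 130 V.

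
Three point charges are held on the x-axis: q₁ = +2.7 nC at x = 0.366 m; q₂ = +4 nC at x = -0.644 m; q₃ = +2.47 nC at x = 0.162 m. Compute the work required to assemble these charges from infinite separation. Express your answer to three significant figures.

The work to assemble the configuration equals its total potential energy, U = Σ kqᵢqⱼ/rᵢⱼ over all pairs.
Pair separations: r₁₂ = 1.01 m, r₁₃ = 0.204 m, r₂₃ = 0.806 m.
U = (9.61×10⁻⁸) + (2.94×10⁻⁷) + (1.10×10⁻⁷) = 5.00×10⁻⁷ J.

5.00×10⁻⁷ J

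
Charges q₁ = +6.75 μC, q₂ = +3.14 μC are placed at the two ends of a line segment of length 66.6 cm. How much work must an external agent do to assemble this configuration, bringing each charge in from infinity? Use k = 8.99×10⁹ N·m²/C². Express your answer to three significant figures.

0.286 J

The work to assemble the configuration equals its total potential energy, U = Σ kqᵢqⱼ/rᵢⱼ over all pairs.
The separation is r = 0.666 m.
U = (0.286) = 0.286 J.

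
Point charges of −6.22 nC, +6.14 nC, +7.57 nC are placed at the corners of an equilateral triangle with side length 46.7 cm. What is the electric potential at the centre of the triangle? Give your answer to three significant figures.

250 V

Electric potential is a scalar, so the contributions from each charge add algebraically: V = Σ kqᵢ/rᵢ.
The distance from each vertex to the centroid is a/√3 = 0.270 m.
V = k[(-6.22×10⁻⁹)/(0.270) + (6.14×10⁻⁹)/(0.270) + (7.57×10⁻⁹)/(0.270)] = 250 V.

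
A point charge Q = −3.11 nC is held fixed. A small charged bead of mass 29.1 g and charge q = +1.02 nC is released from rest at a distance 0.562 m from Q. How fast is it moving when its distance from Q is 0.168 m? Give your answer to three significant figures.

2.86×10⁻³ m/s

Only the electrostatic force acts, so mechanical energy is conserved: ½mv² = U₁ − U₂ = kQq(1/r₁ − 1/r₂).
U₁ − U₂ = (8.99×10⁹ N·m²/C²)(-3.11×10⁻⁹ C)(1.02×10⁻⁹ C)(1/0.562 − 1/0.168) = 1.19×10⁻⁷ J.
v = √(2·1.19×10⁻⁷/0.0291) = 2.86×10⁻³ m/s.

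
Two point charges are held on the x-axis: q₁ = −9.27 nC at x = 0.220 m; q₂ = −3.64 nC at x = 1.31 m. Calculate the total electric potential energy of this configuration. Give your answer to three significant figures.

The work to assemble the configuration equals its total potential energy, U = Σ kqᵢqⱼ/rᵢⱼ over all pairs.
Pair separations: r₁₂ = 1.09 m.
U = (2.78×10⁻⁷) = 2.78×10⁻⁷ J.

2.78×10⁻⁷ J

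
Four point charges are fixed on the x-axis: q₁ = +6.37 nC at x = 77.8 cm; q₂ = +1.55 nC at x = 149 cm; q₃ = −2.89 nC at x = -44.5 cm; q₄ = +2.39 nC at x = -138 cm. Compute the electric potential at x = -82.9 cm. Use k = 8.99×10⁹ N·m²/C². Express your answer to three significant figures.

13.0 V

Electric potential is a scalar, so the contributions from each charge add algebraically: V = Σ kqᵢ/rᵢ.
Distances from the field point to each charge: r₁ = 1.61 m, r₂ = 2.32 m, r₃ = 0.384 m, r₄ = 0.551 m.
V = k[(6.37×10⁻⁹)/(1.61) + (1.55×10⁻⁹)/(2.32) + (-2.89×10⁻⁹)/(0.384) + (2.39×10⁻⁹)/(0.551)] = 13.0 V.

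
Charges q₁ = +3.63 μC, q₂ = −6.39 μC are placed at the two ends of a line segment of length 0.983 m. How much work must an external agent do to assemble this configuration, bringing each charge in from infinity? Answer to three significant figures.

The work to assemble the configuration equals its total potential energy, U = Σ kqᵢqⱼ/rᵢⱼ over all pairs.
The separation is r = 0.983 m.
U = (-0.212) = -0.212 J.

-0.212 J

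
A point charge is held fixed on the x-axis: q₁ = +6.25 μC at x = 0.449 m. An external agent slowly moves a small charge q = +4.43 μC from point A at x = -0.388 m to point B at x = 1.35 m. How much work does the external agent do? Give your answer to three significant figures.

-0.0211 J

For quasistatic motion the external work equals the change in potential energy: W_ext = qΔV = q(V_B − V_A).
At A: distance to the source charge is 0.837 m; V_A = kq₁/r = 6.71×10⁴ V.
At B: distance to the source charge is 0.901 m; V_B = kq₁/r = 6.24×10⁴ V.
ΔV = V_B − V_A = -4770 V.
W_ext = qΔV = (4.43×10⁻⁶ C)(-4770 V) = -0.0211 J.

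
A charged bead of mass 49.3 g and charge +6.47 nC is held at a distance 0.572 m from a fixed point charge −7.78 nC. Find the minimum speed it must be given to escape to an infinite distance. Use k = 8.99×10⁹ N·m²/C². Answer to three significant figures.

To just escape, total mechanical energy must reach zero at infinity: ½mv²_min + U = 0, so ½mv²_min = −U = |kQq|/r.
|U| = |kQq|/r = (8.99×10⁹ N·m²/C²)(7.78×10⁻⁹)(6.47×10⁻⁹)/(0.572) = 7.91×10⁻⁷ J.
v_min = √(2|U|/m) = √(2·7.91×10⁻⁷/0.0493) = 5.67×10⁻³ m/s.

5.67×10⁻³ m/s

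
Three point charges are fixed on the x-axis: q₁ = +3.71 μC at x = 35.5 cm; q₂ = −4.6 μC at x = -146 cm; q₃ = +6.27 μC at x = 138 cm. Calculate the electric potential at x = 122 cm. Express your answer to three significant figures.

3.75×10⁵ V

The total potential is the scalar sum of each charge's contribution, V = Σ kqᵢ/rᵢ.
Distances from the field point to each charge: r₁ = 0.865 m, r₂ = 2.68 m, r₃ = 0.160 m.
V = k[(3.71×10⁻⁶)/(0.865) + (-4.60×10⁻⁶)/(2.68) + (6.27×10⁻⁶)/(0.160)] = 3.75×10⁵ V.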